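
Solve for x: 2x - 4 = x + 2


Starting with: 2x - 4 = x + 2
Move all x terms to left: (2 - 1)x = 2 + 4
Simplify: x = 6
Divide both sides by 1: x = 6

x = 6


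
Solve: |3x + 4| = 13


An absolute value equation |expr| = 13 gives two cases:
Case 1: 3x + 4 = 13
  3x = 9, so x = 3
Case 2: 3x + 4 = -13
  3x = -17, so x = -17/3

x = -17/3, x = 3


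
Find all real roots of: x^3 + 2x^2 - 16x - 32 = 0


Let p(x) = x^3 + 2x^2 - 16x - 32. By the rational root theorem (leading coefficient 1), any rational root is an integer divisor of 32: try ±1, ±2, ... in turn.
Test x = 1: value = -45 ≠ 0.
Test x = -1: value = -15 ≠ 0.
Test x = 2: value = -48 ≠ 0.
Test x = -2: value = 0 ✓, so (x + 2) is a factor.
Synthetic division by (x + 2): bring down 1; 1(-2) + 2 = 0; 0(-2) - 16 = -16; (-16)(-2) - 32 = 0 → quotient x^2 - 16, remainder 0.
Solve the quadratic x^2 - 16 = 0: discriminant = 0^2 - 4(1)(-16) = 0 + 64 = 64.
sqrt(64) = 8, so x = (0 ± 8)/2: x = 4 or x = -4.

x = -4, x = -2, x = 4


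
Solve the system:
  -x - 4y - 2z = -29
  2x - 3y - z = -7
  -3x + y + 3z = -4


Using Cramer's rule. Expand each determinant along the first row.
D  = (-1)*[(-3)*3 - (-1)*1] - (-4)*[2*3 - (-1)*(-3)] + (-2)*[2*1 - (-3)*(-3)]
  = (-1)*(-8) - (-4)*(3) + (-2)*(-7) = 34
Dx = (-29)*[(-3)*3 - (-1)*1] - (-4)*[(-7)*3 - (-1)*(-4)] + (-2)*[(-7)*1 - (-3)*(-4)]
  = (-29)*(-8) - (-4)*(-25) + (-2)*(-19) = 170
Dy = (-1)*[(-7)*3 - (-1)*(-4)] - (-29)*[2*3 - (-1)*(-3)] + (-2)*[2*(-4) - (-7)*(-3)]
  = (-1)*(-25) - (-29)*(3) + (-2)*(-29) = 170
Dz = (-1)*[(-3)*(-4) - (-7)*1] - (-4)*[2*(-4) - (-7)*(-3)] + (-29)*[2*1 - (-3)*(-3)]
  = (-1)*(19) - (-4)*(-29) + (-29)*(-7) = 68
x = Dx/D = 170/34 = 5, y = Dy/D = 170/34 = 5, z = Dz/D = 68/34 = 2
Check eq1: (-1)(5) + (-4)(5) + (-2)(2) = -29 = -29 ✓
Check eq2: (2)(5) + (-3)(5) + (-1)(2) = -7 = -7 ✓
Check eq3: (-3)(5) + (1)(5) + (3)(2) = -4 = -4 ✓

x = 5, y = 5, z = 2


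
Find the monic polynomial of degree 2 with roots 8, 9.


A monic polynomial with roots 8, 9 is:
p(x) = (x - 8)(x - 9)
After multiplying by (x - 8): x - 8
After multiplying by (x - 9): x^2 - 17x + 72

x^2 - 17x + 72


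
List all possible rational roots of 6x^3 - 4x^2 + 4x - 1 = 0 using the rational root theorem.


Rational root theorem: possible roots are ±p/q where:
  p divides the constant term (-1): p ∈ {1}
  q divides the leading coefficient (6): q ∈ {1, 2, 3, 6}

All possible rational roots: -1, -1/2, -1/3, -1/6, 1/6, 1/3, 1/2, 1

-1, -1/2, -1/3, -1/6, 1/6, 1/3, 1/2, 1


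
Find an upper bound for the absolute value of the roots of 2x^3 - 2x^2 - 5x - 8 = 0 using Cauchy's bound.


Cauchy's bound: all roots r satisfy |r| <= 1 + max(|a_i/a_n|) for i = 0,...,n-1
where a_n is the leading coefficient.

Coefficients: [2, -2, -5, -8]
Leading coefficient a_n = 2
Ratios |a_i/a_n|: 1, 5/2, 4
Maximum ratio: 4
Cauchy's bound: |r| <= 1 + 4 = 5

Upper bound = 5


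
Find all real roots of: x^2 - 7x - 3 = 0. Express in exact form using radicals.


Using the quadratic formula: x = (-b ± sqrt(b^2 - 4ac)) / (2a)
Here a = 1, b = -7, c = -3
Discriminant = b^2 - 4ac = (-7)^2 - 4(1)(-3) = 49 + 12 = 61
Since discriminant = 61 > 0, there are two real roots.
x = (7 ± sqrt(61)) / 2
Numerically: x ≈ 7.4051 or x ≈ -0.4051

x = (7 + sqrt(61)) / 2 or x = (7 - sqrt(61)) / 2


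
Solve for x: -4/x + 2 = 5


Subtract 2 from both sides: -4/x = 3
Multiply both sides by x: -4 = 3 * x
Divide by 3: x = -4/3

x = -4/3


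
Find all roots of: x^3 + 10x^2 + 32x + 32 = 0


Let p(x) = x^3 + 10x^2 + 32x + 32. By the rational root theorem (leading coefficient 1), any rational root is an integer divisor of 32: try ±1, ±2, ... in turn.
Test x = 1: value = 75 ≠ 0.
Test x = -1: value = 9 ≠ 0.
Test x = 2: value = 144 ≠ 0.
Test x = -2: value = 0 ✓, so (x + 2) is a factor.
Synthetic division by (x + 2): bring down 1; 1(-2) + 10 = 8; 8(-2) + 32 = 16; 16(-2) + 32 = 0 → quotient x^2 + 8x + 16, remainder 0.
Solve the quadratic x^2 + 8x + 16 = 0: discriminant = 8^2 - 4(1)(16) = 64 - 64 = 0.
Discriminant = 0, so a double root: x = -8/2 = -4.
Collecting all roots found:

x = -4 (multiplicity 2), x = -2


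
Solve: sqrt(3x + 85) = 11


Square both sides: 3x + 85 = 11^2 = 121
3x = 121 - 85 = 36
x = 12
Check: sqrt(3*12 + 85) = sqrt(121) = 11 ✓

x = 12


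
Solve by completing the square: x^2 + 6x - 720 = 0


Start: x^2 + 6x - 720 = 0
Move constant: x^2 + 6x = 720
Half of 6 is 3, squared is 9
Add 9 to both sides: x^2 + 6x + 9 = 729
(x + 3)^2 = 729
x + 3 = ±27
x = -3 + 27 = 24 or x = -3 - 27 = -30

x = -30, x = 24


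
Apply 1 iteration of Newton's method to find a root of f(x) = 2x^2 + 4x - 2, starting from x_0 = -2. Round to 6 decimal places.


Newton's method: x_(n+1) = x_n - f(x_n)/f'(x_n)
f(x) = 2x^2 + 4x - 2
f'(x) = 4x + 4

Iteration 1:
  f(-2.000000) = -2.000000
  f'(-2.000000) = -4.000000
  x_1 = -2.000000 - (-2.000000)/(-4.000000) = -2.500000

x_1 = -2.500000


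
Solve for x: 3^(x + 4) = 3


Express both sides with the same base.
3 = 3^1
Since the bases match, equate exponents: x + 4 = 1
So x = 1 - (4) = -3

x = -3


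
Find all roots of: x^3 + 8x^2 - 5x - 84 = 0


Let p(x) = x^3 + 8x^2 - 5x - 84. By the rational root theorem (leading coefficient 1), any rational root is an integer divisor of 84: try ±1, ±2, ... in turn.
Test x = 1: value = -80 ≠ 0.
Test x = -1: value = -72 ≠ 0.
Test x = 2: value = -54 ≠ 0.
Test x = -2: value = -50 ≠ 0.
Test x = 3: value = 0 ✓, so (x - 3) is a factor.
Synthetic division by (x - 3): bring down 1; 1(3) + 8 = 11; 11(3) - 5 = 28; 28(3) - 84 = 0 → quotient x^2 + 11x + 28, remainder 0.
Solve the quadratic x^2 + 11x + 28 = 0: discriminant = 11^2 - 4(1)(28) = 121 - 112 = 9.
sqrt(9) = 3, so x = (-11 ± 3)/2: x = -4 or x = -7.
Collecting all roots found:

x = -7, x = -4, x = 3


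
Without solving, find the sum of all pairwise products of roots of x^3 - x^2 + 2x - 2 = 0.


By Vieta's formulas for x^3 + bx^2 + cx + d = 0:
  r1 + r2 + r3 = -b/a = 1
  r1*r2 + r1*r3 + r2*r3 = c/a = 2
  r1*r2*r3 = -d/a = 2


Sum of pairwise products = 2


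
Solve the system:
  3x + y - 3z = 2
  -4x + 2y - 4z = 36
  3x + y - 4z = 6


Using Cramer's rule. Expand each determinant along the first row.
D  = 3*[2*(-4) - (-4)*1] - 1*[(-4)*(-4) - (-4)*3] + (-3)*[(-4)*1 - 2*3]
  = 3*(-4) - 1*(28) + (-3)*(-10) = -10
Dx = 2*[2*(-4) - (-4)*1] - 1*[36*(-4) - (-4)*6] + (-3)*[36*1 - 2*6]
  = 2*(-4) - 1*(-120) + (-3)*(24) = 40
Dy = 3*[36*(-4) - (-4)*6] - 2*[(-4)*(-4) - (-4)*3] + (-3)*[(-4)*6 - 36*3]
  = 3*(-120) - 2*(28) + (-3)*(-132) = -20
Dz = 3*[2*6 - 36*1] - 1*[(-4)*6 - 36*3] + 2*[(-4)*1 - 2*3]
  = 3*(-24) - 1*(-132) + 2*(-10) = 40
x = Dx/D = 40/-10 = -4, y = Dy/D = -20/-10 = 2, z = Dz/D = 40/-10 = -4
Check eq1: (3)(-4) + (1)(2) + (-3)(-4) = 2 = 2 ✓
Check eq2: (-4)(-4) + (2)(2) + (-4)(-4) = 36 = 36 ✓
Check eq3: (3)(-4) + (1)(2) + (-4)(-4) = 6 = 6 ✓

x = -4, y = 2, z = -4


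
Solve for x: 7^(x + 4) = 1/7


Express both sides with the same base.
1/7 = 7^(-1)
Since the bases match, equate exponents: x + 4 = -1
So x = -1 - (4) = -5

x = -5


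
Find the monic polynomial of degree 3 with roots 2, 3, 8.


A monic polynomial with roots 2, 3, 8 is:
p(x) = (x - 2)(x - 3)(x - 8)
After multiplying by (x - 2): x - 2
After multiplying by (x - 3): x^2 - 5x + 6
After multiplying by (x - 8): x^3 - 13x^2 + 46x - 48

x^3 - 13x^2 + 46x - 48


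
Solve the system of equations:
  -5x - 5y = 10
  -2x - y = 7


Using Cramer's rule:
Determinant D = (-5)(-1) - (-2)(-5) = 5 - 10 = -5
Dx = (10)(-1) - (7)(-5) = -10 + 35 = 25
Dy = (-5)(7) - (-2)(10) = -35 + 20 = -15
x = Dx/D = 25/-5 = -5
y = Dy/D = -15/-5 = 3

x = -5, y = 3


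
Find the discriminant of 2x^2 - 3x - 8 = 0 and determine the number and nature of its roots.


For ax^2 + bx + c = 0, discriminant D = b^2 - 4ac
Here a = 2, b = -3, c = -8
D = (-3)^2 - 4(2)(-8) = 9 + 64 = 73

D = 73 > 0 but not a perfect square
The equation has 2 distinct real irrational roots.

Discriminant = 73, 2 distinct real irrational roots


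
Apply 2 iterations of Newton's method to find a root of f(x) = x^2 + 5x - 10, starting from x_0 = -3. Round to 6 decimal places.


Newton's method: x_(n+1) = x_n - f(x_n)/f'(x_n)
f(x) = x^2 + 5x - 10
f'(x) = 2x + 5

Iteration 1:
  f(-3.000000) = -16.000000
  f'(-3.000000) = -1.000000
  x_1 = -3.000000 - (-16.000000)/(-1.000000) = -19.000000

Iteration 2:
  f(-19.000000) = 256.000000
  f'(-19.000000) = -33.000000
  x_2 = -19.000000 - (256.000000)/(-33.000000) = -11.242424

x_2 = -11.242424


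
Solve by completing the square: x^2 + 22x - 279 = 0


Start: x^2 + 22x - 279 = 0
Move constant: x^2 + 22x = 279
Half of 22 is 11, squared is 121
Add 121 to both sides: x^2 + 22x + 121 = 400
(x + 11)^2 = 400
x + 11 = ±20
x = -11 + 20 = 9 or x = -11 - 20 = -31

x = -31, x = 9


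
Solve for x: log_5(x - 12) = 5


Convert to exponential form: x - 12 = 5^5 = 3125
x = 3125 + 12 = 3137
Check: log_5(3137 - 12) = log_5(3125) = log_5(3125) = 5 ✓

x = 3137


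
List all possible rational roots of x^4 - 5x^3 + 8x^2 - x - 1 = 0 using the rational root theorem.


Rational root theorem: possible roots are ±p/q where:
  p divides the constant term (-1): p ∈ {1}
  q divides the leading coefficient (1): q ∈ {1}

All possible rational roots: -1, 1

-1, 1


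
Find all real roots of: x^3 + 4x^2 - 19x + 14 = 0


Let p(x) = x^3 + 4x^2 - 19x + 14. By the rational root theorem (leading coefficient 1), any rational root is an integer divisor of 14: try ±1, ±2, ... in turn.
Test x = 1: value = 0 ✓, so (x - 1) is a factor.
Synthetic division by (x - 1): bring down 1; 1(1) + 4 = 5; 5(1) - 19 = -14; (-14)(1) + 14 = 0 → quotient x^2 + 5x - 14, remainder 0.
Solve the quadratic x^2 + 5x - 14 = 0: discriminant = 5^2 - 4(1)(-14) = 25 + 56 = 81.
sqrt(81) = 9, so x = (-5 ± 9)/2: x = 2 or x = -7.

x = -7, x = 1, x = 2


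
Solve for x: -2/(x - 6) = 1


Multiply both sides by (x - 6): -2 = 1(x - 6)
Distribute: -2 = x - 6
x = -2 + 6 = 4
x = 4

x = 4


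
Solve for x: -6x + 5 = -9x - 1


Starting with: -6x + 5 = -9x - 1
Move all x terms to left: (-6 + 9)x = -1 - 5
Simplify: 3x = -6
Divide both sides by 3: x = -2

x = -2


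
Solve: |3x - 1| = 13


An absolute value equation |expr| = 13 gives two cases:
Case 1: 3x - 1 = 13
  3x = 14, so x = 14/3
Case 2: 3x - 1 = -13
  3x = -12, so x = -4

x = -4, x = 14/3


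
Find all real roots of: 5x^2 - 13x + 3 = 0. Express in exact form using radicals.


Using the quadratic formula: x = (-b ± sqrt(b^2 - 4ac)) / (2a)
Here a = 5, b = -13, c = 3
Discriminant = b^2 - 4ac = (-13)^2 - 4(5)(3) = 169 - 60 = 109
Since discriminant = 109 > 0, there are two real roots.
x = (13 ± sqrt(109)) / 10
Numerically: x ≈ 2.3440 or x ≈ 0.2560

x = (13 + sqrt(109)) / 10 or x = (13 - sqrt(109)) / 10


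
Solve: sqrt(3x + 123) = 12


Square both sides: 3x + 123 = 12^2 = 144
3x = 144 - 123 = 21
x = 7
Check: sqrt(3*7 + 123) = sqrt(144) = 12 ✓

x = 7


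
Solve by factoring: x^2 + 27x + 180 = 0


We need two numbers that multiply to 180 and add to 27.
Those numbers are 15 and 12 (since 15 * 12 = 180 and 15 + 12 = 27).
So x^2 + 27x + 180 = (x + 15)(x + 12) = 0
Setting each factor to zero: x = -15 or x = -12

x = -15, x = -12


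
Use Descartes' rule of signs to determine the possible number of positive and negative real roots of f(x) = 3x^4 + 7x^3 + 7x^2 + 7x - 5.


Descartes' rule of signs:

For positive roots, count sign changes in f(x) = 3x^4 + 7x^3 + 7x^2 + 7x - 5:
Signs of coefficients: +, +, +, +, -
Number of sign changes: 1
Possible positive real roots: 1

For negative roots, examine f(-x) = 3x^4 - 7x^3 + 7x^2 - 7x - 5:
Signs of coefficients: +, -, +, -, -
Number of sign changes: 3
Possible negative real roots: 3, 1

Positive roots: 1; Negative roots: 3 or 1


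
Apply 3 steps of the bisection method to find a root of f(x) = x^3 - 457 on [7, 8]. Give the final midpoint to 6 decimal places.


f(x) = x^3 - 457
f(7) = -114 < 0
f(8) = 55 > 0

Step 1: midpoint = (7.000000 + 8.000000)/2 = 7.500000
  f(7.500000) = -35.125000
  f(mid) < 0, so root is in [7.500000, 8.000000]

Step 2: midpoint = (7.500000 + 8.000000)/2 = 7.750000
  f(7.750000) = 8.484375
  f(mid) > 0, so root is in [7.500000, 7.750000]

Step 3: midpoint = (7.500000 + 7.750000)/2 = 7.625000
  f(7.625000) = -13.677734
  f(mid) < 0, so root is in [7.625000, 7.750000]

midpoint = 7.625000


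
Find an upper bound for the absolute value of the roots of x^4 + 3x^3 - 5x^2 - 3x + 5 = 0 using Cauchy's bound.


Cauchy's bound: all roots r satisfy |r| <= 1 + max(|a_i/a_n|) for i = 0,...,n-1
where a_n is the leading coefficient.

Coefficients: [1, 3, -5, -3, 5]
Leading coefficient a_n = 1
Ratios |a_i/a_n|: 3, 5, 3, 5
Maximum ratio: 5
Cauchy's bound: |r| <= 1 + 5 = 6

Upper bound = 6


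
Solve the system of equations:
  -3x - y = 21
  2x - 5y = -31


Using Cramer's rule:
Determinant D = (-3)(-5) - (2)(-1) = 15 + 2 = 17
Dx = (21)(-5) - (-31)(-1) = -105 - 31 = -136
Dy = (-3)(-31) - (2)(21) = 93 - 42 = 51
x = Dx/D = -136/17 = -8
y = Dy/D = 51/17 = 3

x = -8, y = 3


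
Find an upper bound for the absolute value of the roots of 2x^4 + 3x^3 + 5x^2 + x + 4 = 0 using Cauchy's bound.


Cauchy's bound: all roots r satisfy |r| <= 1 + max(|a_i/a_n|) for i = 0,...,n-1
where a_n is the leading coefficient.

Coefficients: [2, 3, 5, 1, 4]
Leading coefficient a_n = 2
Ratios |a_i/a_n|: 3/2, 5/2, 1/2, 2
Maximum ratio: 5/2
Cauchy's bound: |r| <= 1 + 5/2 = 7/2

Upper bound = 7/2


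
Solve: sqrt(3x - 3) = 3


Square both sides: 3x - 3 = 3^2 = 9
3x = 9 + 3 = 12
x = 4
Check: sqrt(3*4 - 3) = sqrt(9) = 3 ✓

x = 4


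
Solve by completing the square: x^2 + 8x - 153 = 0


Start: x^2 + 8x - 153 = 0
Move constant: x^2 + 8x = 153
Half of 8 is 4, squared is 16
Add 16 to both sides: x^2 + 8x + 16 = 169
(x + 4)^2 = 169
x + 4 = ±13
x = -4 + 13 = 9 or x = -4 - 13 = -17

x = -17, x = 9


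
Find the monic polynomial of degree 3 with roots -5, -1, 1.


A monic polynomial with roots -5, -1, 1 is:
p(x) = (x + 5)(x + 1)(x - 1)
After multiplying by (x + 5): x + 5
After multiplying by (x + 1): x^2 + 6x + 5
After multiplying by (x - 1): x^3 + 5x^2 - x - 5

x^3 + 5x^2 - x - 5


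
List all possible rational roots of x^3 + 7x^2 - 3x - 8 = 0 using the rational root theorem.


Rational root theorem: possible roots are ±p/q where:
  p divides the constant term (-8): p ∈ {1, 2, 4, 8}
  q divides the leading coefficient (1): q ∈ {1}

All possible rational roots: -8, -4, -2, -1, 1, 2, 4, 8

-8, -4, -2, -1, 1, 2, 4, 8


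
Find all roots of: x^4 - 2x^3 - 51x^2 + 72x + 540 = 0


Let p(x) = x^4 - 2x^3 - 51x^2 + 72x + 540. By the rational root theorem (leading coefficient 1), any rational root is an integer divisor of 540: try ±1, ±2, ... in turn.
Test x = 1: value = 560 ≠ 0.
Test x = -1: value = 420 ≠ 0.
Test x = 2: value = 480 ≠ 0.
Test x = -2: value = 224 ≠ 0.
Test x = 3: value = 324 ≠ 0.
Test x = -3: value = 0 ✓, so (x + 3) is a factor.
Synthetic division by (x + 3): bring down 1; 1(-3) - 2 = -5; (-5)(-3) - 51 = -36; (-36)(-3) + 72 = 180; 180(-3) + 540 = 0 → quotient x^3 - 5x^2 - 36x + 180, remainder 0.
Continue with the quotient x^3 - 5x^2 - 36x + 180 (candidates must divide 180; re-test x = -3 first in case it repeats).
Test x = -3: value = 216 ≠ 0.
Test x = 4: value = 20 ≠ 0.
Test x = -4: value = 180 ≠ 0.
Test x = 5: value = 0 ✓, so (x - 5) is a factor.
Synthetic division by (x - 5): bring down 1; 1(5) - 5 = 0; 0(5) - 36 = -36; (-36)(5) + 180 = 0 → quotient x^2 - 36, remainder 0.
Solve the quadratic x^2 - 36 = 0: discriminant = 0^2 - 4(1)(-36) = 0 + 144 = 144.
sqrt(144) = 12, so x = (0 ± 12)/2: x = 6 or x = -6.
Collecting all roots found:

x = -6, x = -3, x = 5, x = 6


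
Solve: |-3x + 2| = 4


An absolute value equation |expr| = 4 gives two cases:
Case 1: -3x + 2 = 4
  -3x = 2, so x = -2/3
Case 2: -3x + 2 = -4
  -3x = -6, so x = 2

x = -2/3, x = 2


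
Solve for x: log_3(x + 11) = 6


Convert to exponential form: x + 11 = 3^6 = 729
x = 729 - 11 = 718
Check: log_3(718 + 11) = log_3(729) = log_3(729) = 6 ✓

x = 718


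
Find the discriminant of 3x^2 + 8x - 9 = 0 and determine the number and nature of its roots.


For ax^2 + bx + c = 0, discriminant D = b^2 - 4ac
Here a = 3, b = 8, c = -9
D = (8)^2 - 4(3)(-9) = 64 + 108 = 172

D = 172 > 0 but not a perfect square
The equation has 2 distinct real irrational roots.

Discriminant = 172, 2 distinct real irrational roots


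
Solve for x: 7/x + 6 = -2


Subtract 6 from both sides: 7/x = -8
Multiply both sides by x: 7 = -8 * x
Divide by -8: x = -7/8

x = -7/8


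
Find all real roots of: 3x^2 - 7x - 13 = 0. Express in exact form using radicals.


Using the quadratic formula: x = (-b ± sqrt(b^2 - 4ac)) / (2a)
Here a = 3, b = -7, c = -13
Discriminant = b^2 - 4ac = (-7)^2 - 4(3)(-13) = 49 + 156 = 205
Since discriminant = 205 > 0, there are two real roots.
x = (7 ± sqrt(205)) / 6
Numerically: x ≈ 3.5530 or x ≈ -1.2196

x = (7 + sqrt(205)) / 6 or x = (7 - sqrt(205)) / 6


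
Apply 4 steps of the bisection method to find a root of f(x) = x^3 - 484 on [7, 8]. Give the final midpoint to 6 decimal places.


f(x) = x^3 - 484
f(7) = -141 < 0
f(8) = 28 > 0

Step 1: midpoint = (7.000000 + 8.000000)/2 = 7.500000
  f(7.500000) = -62.125000
  f(mid) < 0, so root is in [7.500000, 8.000000]

Step 2: midpoint = (7.500000 + 8.000000)/2 = 7.750000
  f(7.750000) = -18.515625
  f(mid) < 0, so root is in [7.750000, 8.000000]

Step 3: midpoint = (7.750000 + 8.000000)/2 = 7.875000
  f(7.875000) = 4.373047
  f(mid) > 0, so root is in [7.750000, 7.875000]

Step 4: midpoint = (7.750000 + 7.875000)/2 = 7.812500
  f(7.812500) = -7.162842
  f(mid) < 0, so root is in [7.812500, 7.875000]

midpoint = 7.812500


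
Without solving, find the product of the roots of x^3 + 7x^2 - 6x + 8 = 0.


By Vieta's formulas for x^3 + bx^2 + cx + d = 0:
  r1 + r2 + r3 = -b/a = -7
  r1*r2 + r1*r3 + r2*r3 = c/a = -6
  r1*r2*r3 = -d/a = -8


Product = -8


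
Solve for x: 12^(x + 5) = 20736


Express both sides with the same base.
20736 = 12^4
Since the bases match, equate exponents: x + 5 = 4
So x = 4 - (5) = -1

x = -1


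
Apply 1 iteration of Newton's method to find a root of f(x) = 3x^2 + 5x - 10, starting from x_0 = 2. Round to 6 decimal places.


Newton's method: x_(n+1) = x_n - f(x_n)/f'(x_n)
f(x) = 3x^2 + 5x - 10
f'(x) = 6x + 5

Iteration 1:
  f(2.000000) = 12.000000
  f'(2.000000) = 17.000000
  x_1 = 2.000000 - (12.000000)/(17.000000) = 1.294118

x_1 = 1.294118


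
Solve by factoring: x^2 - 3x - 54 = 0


We need two numbers that multiply to -54 and add to -3.
Those numbers are 6 and -9 (since 6 * (-9) = -54 and 6 + (-9) = -3).
So x^2 - 3x - 54 = (x + 6)(x - 9) = 0
Setting each factor to zero: x = -6 or x = 9

x = -6, x = 9


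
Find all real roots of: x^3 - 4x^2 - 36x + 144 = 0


Let p(x) = x^3 - 4x^2 - 36x + 144. By the rational root theorem (leading coefficient 1), any rational root is an integer divisor of 144: try ±1, ±2, ... in turn.
Test x = 1: value = 105 ≠ 0.
Test x = -1: value = 175 ≠ 0.
Test x = 2: value = 64 ≠ 0.
Test x = -2: value = 192 ≠ 0.
Test x = 3: value = 27 ≠ 0.
Test x = -3: value = 189 ≠ 0.
Test x = 4: value = 0 ✓, so (x - 4) is a factor.
Synthetic division by (x - 4): bring down 1; 1(4) - 4 = 0; 0(4) - 36 = -36; (-36)(4) + 144 = 0 → quotient x^2 - 36, remainder 0.
Solve the quadratic x^2 - 36 = 0: discriminant = 0^2 - 4(1)(-36) = 0 + 144 = 144.
sqrt(144) = 12, so x = (0 ± 12)/2: x = 6 or x = -6.

x = -6, x = 4, x = 6


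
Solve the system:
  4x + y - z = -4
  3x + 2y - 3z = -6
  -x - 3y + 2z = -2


Using Cramer's rule. Expand each determinant along the first row.
D  = 4*[2*2 - (-3)*(-3)] - 1*[3*2 - (-3)*(-1)] + (-1)*[3*(-3) - 2*(-1)]
  = 4*(-5) - 1*(3) + (-1)*(-7) = -16
Dx = (-4)*[2*2 - (-3)*(-3)] - 1*[(-6)*2 - (-3)*(-2)] + (-1)*[(-6)*(-3) - 2*(-2)]
  = (-4)*(-5) - 1*(-18) + (-1)*(22) = 16
Dy = 4*[(-6)*2 - (-3)*(-2)] - (-4)*[3*2 - (-3)*(-1)] + (-1)*[3*(-2) - (-6)*(-1)]
  = 4*(-18) - (-4)*(3) + (-1)*(-12) = -48
Dz = 4*[2*(-2) - (-6)*(-3)] - 1*[3*(-2) - (-6)*(-1)] + (-4)*[3*(-3) - 2*(-1)]
  = 4*(-22) - 1*(-12) + (-4)*(-7) = -48
x = Dx/D = 16/-16 = -1, y = Dy/D = -48/-16 = 3, z = Dz/D = -48/-16 = 3
Check eq1: (4)(-1) + (1)(3) + (-1)(3) = -4 = -4 ✓
Check eq2: (3)(-1) + (2)(3) + (-3)(3) = -6 = -6 ✓
Check eq3: (-1)(-1) + (-3)(3) + (2)(3) = -2 = -2 ✓

x = -1, y = 3, z = 3


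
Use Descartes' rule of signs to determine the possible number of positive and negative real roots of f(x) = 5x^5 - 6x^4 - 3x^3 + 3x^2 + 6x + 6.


Descartes' rule of signs:

For positive roots, count sign changes in f(x) = 5x^5 - 6x^4 - 3x^3 + 3x^2 + 6x + 6:
Signs of coefficients: +, -, -, +, +, +
Number of sign changes: 2
Possible positive real roots: 2, 0

For negative roots, examine f(-x) = -5x^5 - 6x^4 + 3x^3 + 3x^2 - 6x + 6:
Signs of coefficients: -, -, +, +, -, +
Number of sign changes: 3
Possible negative real roots: 3, 1

Positive roots: 2 or 0; Negative roots: 3 or 1


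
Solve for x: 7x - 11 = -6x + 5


Starting with: 7x - 11 = -6x + 5
Move all x terms to left: (7 + 6)x = 5 + 11
Simplify: 13x = 16
Divide both sides by 13: x = 16/13

x = 16/13


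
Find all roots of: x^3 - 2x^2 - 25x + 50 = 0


Let p(x) = x^3 - 2x^2 - 25x + 50. By the rational root theorem (leading coefficient 1), any rational root is an integer divisor of 50: try ±1, ±2, ... in turn.
Test x = 1: value = 24 ≠ 0.
Test x = -1: value = 72 ≠ 0.
Test x = 2: value = 0 ✓, so (x - 2) is a factor.
Synthetic division by (x - 2): bring down 1; 1(2) - 2 = 0; 0(2) - 25 = -25; (-25)(2) + 50 = 0 → quotient x^2 - 25, remainder 0.
Solve the quadratic x^2 - 25 = 0: discriminant = 0^2 - 4(1)(-25) = 0 + 100 = 100.
sqrt(100) = 10, so x = (0 ± 10)/2: x = 5 or x = -5.
Collecting all roots found:

x = -5, x = 2, x = 5


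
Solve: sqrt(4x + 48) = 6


Square both sides: 4x + 48 = 6^2 = 36
4x = 36 - 48 = -12
x = -3
Check: sqrt(4*(-3) + 48) = sqrt(36) = 6 ✓

x = -3


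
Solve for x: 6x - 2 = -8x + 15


Starting with: 6x - 2 = -8x + 15
Move all x terms to left: (6 + 8)x = 15 + 2
Simplify: 14x = 17
Divide both sides by 14: x = 17/14

x = 17/14


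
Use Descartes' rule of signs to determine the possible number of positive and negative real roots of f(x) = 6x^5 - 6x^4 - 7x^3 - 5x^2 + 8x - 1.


Descartes' rule of signs:

For positive roots, count sign changes in f(x) = 6x^5 - 6x^4 - 7x^3 - 5x^2 + 8x - 1:
Signs of coefficients: +, -, -, -, +, -
Number of sign changes: 3
Possible positive real roots: 3, 1

For negative roots, examine f(-x) = -6x^5 - 6x^4 + 7x^3 - 5x^2 - 8x - 1:
Signs of coefficients: -, -, +, -, -, -
Number of sign changes: 2
Possible negative real roots: 2, 0

Positive roots: 3 or 1; Negative roots: 2 or 0


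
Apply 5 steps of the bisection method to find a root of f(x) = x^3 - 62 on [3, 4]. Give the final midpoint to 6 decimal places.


f(x) = x^3 - 62
f(3) = -35 < 0
f(4) = 2 > 0

Step 1: midpoint = (3.000000 + 4.000000)/2 = 3.500000
  f(3.500000) = -19.125000
  f(mid) < 0, so root is in [3.500000, 4.000000]

Step 2: midpoint = (3.500000 + 4.000000)/2 = 3.750000
  f(3.750000) = -9.265625
  f(mid) < 0, so root is in [3.750000, 4.000000]

Step 3: midpoint = (3.750000 + 4.000000)/2 = 3.875000
  f(3.875000) = -3.814453
  f(mid) < 0, so root is in [3.875000, 4.000000]

Step 4: midpoint = (3.875000 + 4.000000)/2 = 3.937500
  f(3.937500) = -0.953369
  f(mid) < 0, so root is in [3.937500, 4.000000]

Step 5: midpoint = (3.937500 + 4.000000)/2 = 3.968750
  f(3.968750) = 0.511688
  f(mid) > 0, so root is in [3.937500, 3.968750]

midpoint = 3.968750


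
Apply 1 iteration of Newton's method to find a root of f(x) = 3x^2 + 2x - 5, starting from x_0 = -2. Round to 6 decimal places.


Newton's method: x_(n+1) = x_n - f(x_n)/f'(x_n)
f(x) = 3x^2 + 2x - 5
f'(x) = 6x + 2

Iteration 1:
  f(-2.000000) = 3.000000
  f'(-2.000000) = -10.000000
  x_1 = -2.000000 - (3.000000)/(-10.000000) = -1.700000

x_1 = -1.700000


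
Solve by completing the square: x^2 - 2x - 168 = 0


Start: x^2 - 2x - 168 = 0
Move constant: x^2 - 2x = 168
Half of -2 is -1, squared is 1
Add 1 to both sides: x^2 - 2x + 1 = 169
(x - 1)^2 = 169
x - 1 = ±13
x = 1 + 13 = 14 or x = 1 - 13 = -12

x = -12, x = 14


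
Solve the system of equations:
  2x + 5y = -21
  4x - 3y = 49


Using Cramer's rule:
Determinant D = (2)(-3) - (4)(5) = -6 - 20 = -26
Dx = (-21)(-3) - (49)(5) = 63 - 245 = -182
Dy = (2)(49) - (4)(-21) = 98 + 84 = 182
x = Dx/D = -182/-26 = 7
y = Dy/D = 182/-26 = -7

x = 7, y = -7


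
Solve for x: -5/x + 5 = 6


Subtract 5 from both sides: -5/x = 1
Multiply both sides by x: -5 = 1 * x
Divide by 1: x = -5

x = -5


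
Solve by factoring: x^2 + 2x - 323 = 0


We need two numbers that multiply to -323 and add to 2.
Those numbers are -17 and 19 (since (-17) * 19 = -323 and (-17) + 19 = 2).
So x^2 + 2x - 323 = (x - 17)(x + 19) = 0
Setting each factor to zero: x = 17 or x = -19

x = -19, x = 17


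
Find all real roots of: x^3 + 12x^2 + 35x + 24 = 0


Let p(x) = x^3 + 12x^2 + 35x + 24. By the rational root theorem (leading coefficient 1), any rational root is an integer divisor of 24: try ±1, ±2, ... in turn.
Test x = 1: value = 72 ≠ 0.
Test x = -1: value = 0 ✓, so (x + 1) is a factor.
Synthetic division by (x + 1): bring down 1; 1(-1) + 12 = 11; 11(-1) + 35 = 24; 24(-1) + 24 = 0 → quotient x^2 + 11x + 24, remainder 0.
Solve the quadratic x^2 + 11x + 24 = 0: discriminant = 11^2 - 4(1)(24) = 121 - 96 = 25.
sqrt(25) = 5, so x = (-11 ± 5)/2: x = -3 or x = -8.

x = -8, x = -3, x = -1


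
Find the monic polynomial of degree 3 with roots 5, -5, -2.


A monic polynomial with roots 5, -5, -2 is:
p(x) = (x - 5)(x + 5)(x + 2)
After multiplying by (x - 5): x - 5
After multiplying by (x + 5): x^2 - 25
After multiplying by (x + 2): x^3 + 2x^2 - 25x - 50

x^3 + 2x^2 - 25x - 50


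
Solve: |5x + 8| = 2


An absolute value equation |expr| = 2 gives two cases:
Case 1: 5x + 8 = 2
  5x = -6, so x = -6/5
Case 2: 5x + 8 = -2
  5x = -10, so x = -2

x = -2, x = -6/5


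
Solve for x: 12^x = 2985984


Express both sides with the same base.
2985984 = 12^6
Since the bases match: x = 6

x = 6


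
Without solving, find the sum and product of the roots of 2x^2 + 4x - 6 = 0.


By Vieta's formulas for ax^2 + bx + c = 0:
  Sum of roots = -b/a
  Product of roots = c/a

Here a = 2, b = 4, c = -6
Sum = -(4)/2 = -2
Product = -6/2 = -3

Sum = -2, Product = -3


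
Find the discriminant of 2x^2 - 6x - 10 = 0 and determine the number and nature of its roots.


For ax^2 + bx + c = 0, discriminant D = b^2 - 4ac
Here a = 2, b = -6, c = -10
D = (-6)^2 - 4(2)(-10) = 36 + 80 = 116

D = 116 > 0 but not a perfect square
The equation has 2 distinct real irrational roots.

Discriminant = 116, 2 distinct real irrational roots


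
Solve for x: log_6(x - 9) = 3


Convert to exponential form: x - 9 = 6^3 = 216
x = 216 + 9 = 225
Check: log_6(225 - 9) = log_6(216) = log_6(216) = 3 ✓

x = 225


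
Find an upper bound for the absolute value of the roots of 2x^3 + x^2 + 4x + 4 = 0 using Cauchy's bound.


Cauchy's bound: all roots r satisfy |r| <= 1 + max(|a_i/a_n|) for i = 0,...,n-1
where a_n is the leading coefficient.

Coefficients: [2, 1, 4, 4]
Leading coefficient a_n = 2
Ratios |a_i/a_n|: 1/2, 2, 2
Maximum ratio: 2
Cauchy's bound: |r| <= 1 + 2 = 3

Upper bound = 3


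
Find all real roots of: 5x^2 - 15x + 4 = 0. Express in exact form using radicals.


Using the quadratic formula: x = (-b ± sqrt(b^2 - 4ac)) / (2a)
Here a = 5, b = -15, c = 4
Discriminant = b^2 - 4ac = (-15)^2 - 4(5)(4) = 225 - 80 = 145
Since discriminant = 145 > 0, there are two real roots.
x = (15 ± sqrt(145)) / 10
Numerically: x ≈ 2.7042 or x ≈ 0.2958

x = (15 + sqrt(145)) / 10 or x = (15 - sqrt(145)) / 10


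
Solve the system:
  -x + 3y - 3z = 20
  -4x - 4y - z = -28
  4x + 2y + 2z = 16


Using Cramer's rule. Expand each determinant along the first row.
D  = (-1)*[(-4)*2 - (-1)*2] - 3*[(-4)*2 - (-1)*4] + (-3)*[(-4)*2 - (-4)*4]
  = (-1)*(-6) - 3*(-4) + (-3)*(8) = -6
Dx = 20*[(-4)*2 - (-1)*2] - 3*[(-28)*2 - (-1)*16] + (-3)*[(-28)*2 - (-4)*16]
  = 20*(-6) - 3*(-40) + (-3)*(8) = -24
Dy = (-1)*[(-28)*2 - (-1)*16] - 20*[(-4)*2 - (-1)*4] + (-3)*[(-4)*16 - (-28)*4]
  = (-1)*(-40) - 20*(-4) + (-3)*(48) = -24
Dz = (-1)*[(-4)*16 - (-28)*2] - 3*[(-4)*16 - (-28)*4] + 20*[(-4)*2 - (-4)*4]
  = (-1)*(-8) - 3*(48) + 20*(8) = 24
x = Dx/D = -24/-6 = 4, y = Dy/D = -24/-6 = 4, z = Dz/D = 24/-6 = -4
Check eq1: (-1)(4) + (3)(4) + (-3)(-4) = 20 = 20 ✓
Check eq2: (-4)(4) + (-4)(4) + (-1)(-4) = -28 = -28 ✓
Check eq3: (4)(4) + (2)(4) + (2)(-4) = 16 = 16 ✓

x = 4, y = 4, z = -4


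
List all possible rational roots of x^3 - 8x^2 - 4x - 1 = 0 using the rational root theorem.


Rational root theorem: possible roots are ±p/q where:
  p divides the constant term (-1): p ∈ {1}
  q divides the leading coefficient (1): q ∈ {1}

All possible rational roots: -1, 1

-1, 1


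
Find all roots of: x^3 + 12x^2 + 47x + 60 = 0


Let p(x) = x^3 + 12x^2 + 47x + 60. By the rational root theorem (leading coefficient 1), any rational root is an integer divisor of 60: try ±1, ±2, ... in turn.
Test x = 1: value = 120 ≠ 0.
Test x = -1: value = 24 ≠ 0.
Test x = 2: value = 210 ≠ 0.
Test x = -2: value = 6 ≠ 0.
Test x = 3: value = 336 ≠ 0.
Test x = -3: value = 0 ✓, so (x + 3) is a factor.
Synthetic division by (x + 3): bring down 1; 1(-3) + 12 = 9; 9(-3) + 47 = 20; 20(-3) + 60 = 0 → quotient x^2 + 9x + 20, remainder 0.
Solve the quadratic x^2 + 9x + 20 = 0: discriminant = 9^2 - 4(1)(20) = 81 - 80 = 1.
sqrt(1) = 1, so x = (-9 ± 1)/2: x = -4 or x = -5.
Collecting all roots found:

x = -5, x = -4, x = -3


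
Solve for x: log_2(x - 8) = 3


Convert to exponential form: x - 8 = 2^3 = 8
x = 8 + 8 = 16
Check: log_2(16 - 8) = log_2(8) = log_2(8) = 3 ✓

x = 16


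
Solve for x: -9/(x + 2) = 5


Multiply both sides by (x + 2): -9 = 5(x + 2)
Distribute: -9 = 5x + 10
5x = -9 - 10 = -19
x = -19/5

x = -19/5


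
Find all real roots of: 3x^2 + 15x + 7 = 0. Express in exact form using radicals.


Using the quadratic formula: x = (-b ± sqrt(b^2 - 4ac)) / (2a)
Here a = 3, b = 15, c = 7
Discriminant = b^2 - 4ac = 15^2 - 4(3)(7) = 225 - 84 = 141
Since discriminant = 141 > 0, there are two real roots.
x = (-15 ± sqrt(141)) / 6
Numerically: x ≈ -0.5209 or x ≈ -4.4791

x = (-15 + sqrt(141)) / 6 or x = (-15 - sqrt(141)) / 6


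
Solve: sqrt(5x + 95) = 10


Square both sides: 5x + 95 = 10^2 = 100
5x = 100 - 95 = 5
x = 1
Check: sqrt(5*1 + 95) = sqrt(100) = 10 ✓

x = 1


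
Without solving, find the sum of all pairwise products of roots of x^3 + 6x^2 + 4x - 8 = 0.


By Vieta's formulas for x^3 + bx^2 + cx + d = 0:
  r1 + r2 + r3 = -b/a = -6
  r1*r2 + r1*r3 + r2*r3 = c/a = 4
  r1*r2*r3 = -d/a = 8


Sum of pairwise products = 4


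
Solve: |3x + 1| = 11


An absolute value equation |expr| = 11 gives two cases:
Case 1: 3x + 1 = 11
  3x = 10, so x = 10/3
Case 2: 3x + 1 = -11
  3x = -12, so x = -4

x = -4, x = 10/3


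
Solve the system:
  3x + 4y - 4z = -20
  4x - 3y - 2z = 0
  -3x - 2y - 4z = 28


Using Cramer's rule. Expand each determinant along the first row.
D  = 3*[(-3)*(-4) - (-2)*(-2)] - 4*[4*(-4) - (-2)*(-3)] + (-4)*[4*(-2) - (-3)*(-3)]
  = 3*(8) - 4*(-22) + (-4)*(-17) = 180
Dx = (-20)*[(-3)*(-4) - (-2)*(-2)] - 4*[0*(-4) - (-2)*28] + (-4)*[0*(-2) - (-3)*28]
  = (-20)*(8) - 4*(56) + (-4)*(84) = -720
Dy = 3*[0*(-4) - (-2)*28] - (-20)*[4*(-4) - (-2)*(-3)] + (-4)*[4*28 - 0*(-3)]
  = 3*(56) - (-20)*(-22) + (-4)*(112) = -720
Dz = 3*[(-3)*28 - 0*(-2)] - 4*[4*28 - 0*(-3)] + (-20)*[4*(-2) - (-3)*(-3)]
  = 3*(-84) - 4*(112) + (-20)*(-17) = -360
x = Dx/D = -720/180 = -4, y = Dy/D = -720/180 = -4, z = Dz/D = -360/180 = -2
Check eq1: (3)(-4) + (4)(-4) + (-4)(-2) = -20 = -20 ✓
Check eq2: (4)(-4) + (-3)(-4) + (-2)(-2) = 0 = 0 ✓
Check eq3: (-3)(-4) + (-2)(-4) + (-4)(-2) = 28 = 28 ✓

x = -4, y = -4, z = -2


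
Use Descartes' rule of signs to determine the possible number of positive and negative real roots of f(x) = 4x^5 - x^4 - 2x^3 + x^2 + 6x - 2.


Descartes' rule of signs:

For positive roots, count sign changes in f(x) = 4x^5 - x^4 - 2x^3 + x^2 + 6x - 2:
Signs of coefficients: +, -, -, +, +, -
Number of sign changes: 3
Possible positive real roots: 3, 1

For negative roots, examine f(-x) = -4x^5 - x^4 + 2x^3 + x^2 - 6x - 2:
Signs of coefficients: -, -, +, +, -, -
Number of sign changes: 2
Possible negative real roots: 2, 0

Positive roots: 3 or 1; Negative roots: 2 or 0


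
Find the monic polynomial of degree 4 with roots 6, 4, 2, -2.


A monic polynomial with roots 6, 4, 2, -2 is:
p(x) = (x - 6)(x - 4)(x - 2)(x + 2)
After multiplying by (x - 6): x - 6
After multiplying by (x - 4): x^2 - 10x + 24
After multiplying by (x - 2): x^3 - 12x^2 + 44x - 48
After multiplying by (x + 2): x^4 - 10x^3 + 20x^2 + 40x - 96

x^4 - 10x^3 + 20x^2 + 40x - 96


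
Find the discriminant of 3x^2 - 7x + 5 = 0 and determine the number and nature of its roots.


For ax^2 + bx + c = 0, discriminant D = b^2 - 4ac
Here a = 3, b = -7, c = 5
D = (-7)^2 - 4(3)(5) = 49 - 60 = -11

D = -11 < 0
The equation has no real roots (2 complex conjugate roots).

Discriminant = -11, no real roots (2 complex conjugate roots)


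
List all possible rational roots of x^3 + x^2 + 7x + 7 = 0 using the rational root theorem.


Rational root theorem: possible roots are ±p/q where:
  p divides the constant term (7): p ∈ {1, 7}
  q divides the leading coefficient (1): q ∈ {1}

All possible rational roots: -7, -1, 1, 7

-7, -1, 1, 7


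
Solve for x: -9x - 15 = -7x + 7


Starting with: -9x - 15 = -7x + 7
Move all x terms to left: (-9 + 7)x = 7 + 15
Simplify: -2x = 22
Divide both sides by -2: x = -11

x = -11


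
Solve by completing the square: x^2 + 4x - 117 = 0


Start: x^2 + 4x - 117 = 0
Move constant: x^2 + 4x = 117
Half of 4 is 2, squared is 4
Add 4 to both sides: x^2 + 4x + 4 = 121
(x + 2)^2 = 121
x + 2 = ±11
x = -2 + 11 = 9 or x = -2 - 11 = -13

x = -13, x = 9


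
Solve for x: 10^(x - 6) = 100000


Express both sides with the same base.
100000 = 10^5
Since the bases match, equate exponents: x - 6 = 5
So x = 5 - (-6) = 11

x = 11


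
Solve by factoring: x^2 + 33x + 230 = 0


We need two numbers that multiply to 230 and add to 33.
Those numbers are 23 and 10 (since 23 * 10 = 230 and 23 + 10 = 33).
So x^2 + 33x + 230 = (x + 23)(x + 10) = 0
Setting each factor to zero: x = -23 or x = -10

x = -23, x = -10


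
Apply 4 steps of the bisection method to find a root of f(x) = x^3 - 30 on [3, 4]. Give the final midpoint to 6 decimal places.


f(x) = x^3 - 30
f(3) = -3 < 0
f(4) = 34 > 0

Step 1: midpoint = (3.000000 + 4.000000)/2 = 3.500000
  f(3.500000) = 12.875000
  f(mid) > 0, so root is in [3.000000, 3.500000]

Step 2: midpoint = (3.000000 + 3.500000)/2 = 3.250000
  f(3.250000) = 4.328125
  f(mid) > 0, so root is in [3.000000, 3.250000]

Step 3: midpoint = (3.000000 + 3.250000)/2 = 3.125000
  f(3.125000) = 0.517578
  f(mid) > 0, so root is in [3.000000, 3.125000]

Step 4: midpoint = (3.000000 + 3.125000)/2 = 3.062500
  f(3.062500) = -1.277100
  f(mid) < 0, so root is in [3.062500, 3.125000]

midpoint = 3.062500


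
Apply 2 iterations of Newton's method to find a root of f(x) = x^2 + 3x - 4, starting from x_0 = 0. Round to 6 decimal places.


Newton's method: x_(n+1) = x_n - f(x_n)/f'(x_n)
f(x) = x^2 + 3x - 4
f'(x) = 2x + 3

Iteration 1:
  f(0.000000) = -4.000000
  f'(0.000000) = 3.000000
  x_1 = 0.000000 - (-4.000000)/(3.000000) = 1.333333

Iteration 2:
  f(1.333333) = 1.777778
  f'(1.333333) = 5.666667
  x_2 = 1.333333 - (1.777778)/(5.666667) = 1.019608

x_2 = 1.019608


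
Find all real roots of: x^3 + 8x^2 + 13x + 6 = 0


Let p(x) = x^3 + 8x^2 + 13x + 6. By the rational root theorem (leading coefficient 1), any rational root is an integer divisor of 6: try ±1, ±2, ... in turn.
Test x = 1: value = 28 ≠ 0.
Test x = -1: value = 0 ✓, so (x + 1) is a factor.
Synthetic division by (x + 1): bring down 1; 1(-1) + 8 = 7; 7(-1) + 13 = 6; 6(-1) + 6 = 0 → quotient x^2 + 7x + 6, remainder 0.
Solve the quadratic x^2 + 7x + 6 = 0: discriminant = 7^2 - 4(1)(6) = 49 - 24 = 25.
sqrt(25) = 5, so x = (-7 ± 5)/2: x = -1 or x = -6.

x = -6, x = -1 (multiplicity 2)


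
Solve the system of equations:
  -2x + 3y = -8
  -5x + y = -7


Using Cramer's rule:
Determinant D = (-2)(1) - (-5)(3) = -2 + 15 = 13
Dx = (-8)(1) - (-7)(3) = -8 + 21 = 13
Dy = (-2)(-7) - (-5)(-8) = 14 - 40 = -26
x = Dx/D = 13/13 = 1
y = Dy/D = -26/13 = -2

x = 1, y = -2


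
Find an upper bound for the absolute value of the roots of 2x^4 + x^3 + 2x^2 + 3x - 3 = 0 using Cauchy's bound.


Cauchy's bound: all roots r satisfy |r| <= 1 + max(|a_i/a_n|) for i = 0,...,n-1
where a_n is the leading coefficient.

Coefficients: [2, 1, 2, 3, -3]
Leading coefficient a_n = 2
Ratios |a_i/a_n|: 1/2, 1, 3/2, 3/2
Maximum ratio: 3/2
Cauchy's bound: |r| <= 1 + 3/2 = 5/2

Upper bound = 5/2


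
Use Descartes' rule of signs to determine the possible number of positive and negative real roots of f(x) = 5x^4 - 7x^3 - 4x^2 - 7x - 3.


Descartes' rule of signs:

For positive roots, count sign changes in f(x) = 5x^4 - 7x^3 - 4x^2 - 7x - 3:
Signs of coefficients: +, -, -, -, -
Number of sign changes: 1
Possible positive real roots: 1

For negative roots, examine f(-x) = 5x^4 + 7x^3 - 4x^2 + 7x - 3:
Signs of coefficients: +, +, -, +, -
Number of sign changes: 3
Possible negative real roots: 3, 1

Positive roots: 1; Negative roots: 3 or 1


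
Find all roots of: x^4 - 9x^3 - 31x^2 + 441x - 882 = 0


Let p(x) = x^4 - 9x^3 - 31x^2 + 441x - 882. By the rational root theorem (leading coefficient 1), any rational root is an integer divisor of 882: try ±1, ±2, ... in turn.
Test x = 1: value = -480 ≠ 0.
Test x = -1: value = -1344 ≠ 0.
Test x = 2: value = -180 ≠ 0.
Test x = -2: value = -1800 ≠ 0.
Test x = 3: value = 0 ✓, so (x - 3) is a factor.
Synthetic division by (x - 3): bring down 1; 1(3) - 9 = -6; (-6)(3) - 31 = -49; (-49)(3) + 441 = 294; 294(3) - 882 = 0 → quotient x^3 - 6x^2 - 49x + 294, remainder 0.
Continue with the quotient x^3 - 6x^2 - 49x + 294 (candidates must divide 294; re-test x = 3 first in case it repeats).
Test x = 3: value = 120 ≠ 0.
Test x = -3: value = 360 ≠ 0.
Test x = 6: value = 0 ✓, so (x - 6) is a factor.
Synthetic division by (x - 6): bring down 1; 1(6) - 6 = 0; 0(6) - 49 = -49; (-49)(6) + 294 = 0 → quotient x^2 - 49, remainder 0.
Solve the quadratic x^2 - 49 = 0: discriminant = 0^2 - 4(1)(-49) = 0 + 196 = 196.
sqrt(196) = 14, so x = (0 ± 14)/2: x = 7 or x = -7.
Collecting all roots found:

x = -7, x = 3, x = 6, x = 7


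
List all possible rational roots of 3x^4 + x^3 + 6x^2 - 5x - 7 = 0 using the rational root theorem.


Rational root theorem: possible roots are ±p/q where:
  p divides the constant term (-7): p ∈ {1, 7}
  q divides the leading coefficient (3): q ∈ {1, 3}

All possible rational roots: -7, -7/3, -1, -1/3, 1/3, 1, 7/3, 7

-7, -7/3, -1, -1/3, 1/3, 1, 7/3, 7


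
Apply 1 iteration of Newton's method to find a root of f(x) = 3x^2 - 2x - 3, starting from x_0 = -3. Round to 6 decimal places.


Newton's method: x_(n+1) = x_n - f(x_n)/f'(x_n)
f(x) = 3x^2 - 2x - 3
f'(x) = 6x - 2

Iteration 1:
  f(-3.000000) = 30.000000
  f'(-3.000000) = -20.000000
  x_1 = -3.000000 - (30.000000)/(-20.000000) = -1.500000

x_1 = -1.500000


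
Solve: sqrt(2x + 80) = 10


Square both sides: 2x + 80 = 10^2 = 100
2x = 100 - 80 = 20
x = 10
Check: sqrt(2*10 + 80) = sqrt(100) = 10 ✓

x = 10


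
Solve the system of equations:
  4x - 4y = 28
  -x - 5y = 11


Using Cramer's rule:
Determinant D = (4)(-5) - (-1)(-4) = -20 - 4 = -24
Dx = (28)(-5) - (11)(-4) = -140 + 44 = -96
Dy = (4)(11) - (-1)(28) = 44 + 28 = 72
x = Dx/D = -96/-24 = 4
y = Dy/D = 72/-24 = -3

x = 4, y = -3


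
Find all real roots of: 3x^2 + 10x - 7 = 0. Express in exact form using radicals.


Using the quadratic formula: x = (-b ± sqrt(b^2 - 4ac)) / (2a)
Here a = 3, b = 10, c = -7
Discriminant = b^2 - 4ac = 10^2 - 4(3)(-7) = 100 + 84 = 184
Since discriminant = 184 > 0, there are two real roots.
x = (-10 ± 2*sqrt(46)) / 6
Simplifying: x = (-5 ± sqrt(46)) / 3
Numerically: x ≈ 0.5941 or x ≈ -3.9274

x = (-5 + sqrt(46)) / 3 or x = (-5 - sqrt(46)) / 3
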